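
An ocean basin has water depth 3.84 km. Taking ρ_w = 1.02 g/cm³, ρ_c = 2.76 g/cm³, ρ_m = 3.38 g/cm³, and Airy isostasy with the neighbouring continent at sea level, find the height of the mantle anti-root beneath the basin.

For local isostatic compensation: replacing crust with seawater at the top is compensated by replacing crust with mantle at the base: d (ρ_c − ρ_w) = a (ρ_m − ρ_c).
a = d (ρ_c − ρ_w)/(ρ_m − ρ_c) = 3.84 km × 1.74/0.62 = 10.8 km.

10.8 km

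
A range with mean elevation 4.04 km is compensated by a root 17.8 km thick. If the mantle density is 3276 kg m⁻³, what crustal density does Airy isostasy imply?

ρ_c h = (ρ_m − ρ_c) r → ρ_c (h + r) = ρ_m r → ρ_c = ρ_m r / (h + r).
ρ_c = 3276 × 17.8 km / (4.04 km + 17.8 km) = 2670 kg m⁻³.

2670 kg m⁻³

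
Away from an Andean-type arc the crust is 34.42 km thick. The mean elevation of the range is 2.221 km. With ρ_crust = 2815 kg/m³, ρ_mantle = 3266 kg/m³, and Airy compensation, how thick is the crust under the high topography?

Root depth r = h ρ_c / (ρ_m − ρ_c) = 2.221 km × 2815 / 451 = 13.86 km.
Total thickness = T + h + r = 34.42 km + 2.221 km + 13.86 km = 50.5 km.

50.5 km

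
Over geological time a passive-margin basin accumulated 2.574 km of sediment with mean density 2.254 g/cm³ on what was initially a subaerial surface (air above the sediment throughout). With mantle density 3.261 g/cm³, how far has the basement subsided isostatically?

1.78 km

Subaerial load: s = t ρ_sed / ρ_m = 2.574 km × 2.254/3.261 = 1.78 km.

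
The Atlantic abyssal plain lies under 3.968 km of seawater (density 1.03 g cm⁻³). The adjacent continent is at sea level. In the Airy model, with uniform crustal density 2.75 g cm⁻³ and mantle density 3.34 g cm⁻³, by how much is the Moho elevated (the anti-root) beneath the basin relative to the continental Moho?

11.6 km

Balancing pressure at the compensation depth: replacing crust with seawater at the top is compensated by replacing crust with mantle at the base: d (ρ_c − ρ_w) = a (ρ_m − ρ_c).
a = d (ρ_c − ρ_w)/(ρ_m − ρ_c) = 3.968 km × 1.72/0.59 = 11.6 km.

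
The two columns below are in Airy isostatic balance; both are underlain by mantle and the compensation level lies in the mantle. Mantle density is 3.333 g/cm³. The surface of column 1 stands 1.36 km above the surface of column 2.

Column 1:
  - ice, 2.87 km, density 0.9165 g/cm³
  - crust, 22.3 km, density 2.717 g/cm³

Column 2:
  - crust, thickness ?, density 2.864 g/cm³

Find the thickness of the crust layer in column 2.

34.4 km

Take the compensation level at the base of the deeper column (depth z_c below the surface of column 1) and equate Σ ρ_i t_i down to z_c; mantle fills any gap and the z_c terms cancel.
Column 1: 2.87×0.9165 + 22.3×2.717 + (z_c − 25.17)×3.333
Column 2: 1.36×0 + x×2.864 + (z_c − 1.36 − 0 − x)×3.333
The z_c×3.333 term appears on both sides and cancels. Collect the known terms of each column as K = Σ(ρt)_known − 3.333 × (depth of known layers): K_1 = 63.219455 − 3.333×25.17 = −20.672155; K_2 = 0 − 3.333×(1.36 + 0) = −4.53288.
Balance: K_1 = K_2 − x×(3.333 − 2.864), so x = (K_2 − K_1)/(3.333 − 2.864) = 16.1393/0.469 = 34.4 km.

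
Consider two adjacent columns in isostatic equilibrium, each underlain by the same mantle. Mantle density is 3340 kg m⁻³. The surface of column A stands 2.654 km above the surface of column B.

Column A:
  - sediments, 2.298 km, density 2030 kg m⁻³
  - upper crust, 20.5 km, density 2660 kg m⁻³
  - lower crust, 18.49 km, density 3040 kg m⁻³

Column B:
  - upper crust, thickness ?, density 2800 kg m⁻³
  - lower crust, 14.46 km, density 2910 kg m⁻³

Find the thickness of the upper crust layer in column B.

Take the compensation level at the base of the deeper column (depth z_c below the surface of column A) and equate Σ ρ_i t_i down to z_c; mantle fills any gap and the z_c terms cancel.
Column A: 2.298×2030 + 20.5×2660 + 18.49×3040 + (z_c − 41.288)×3340
Column B: 2.654×0 + x×2800 + 14.46×2910 + (z_c − 2.654 − 14.46 − x)×3340
The z_c×3340 term appears on both sides and cancels. Collect the known terms of each column as K = Σ(ρt)_known − 3340 × (depth of known layers): K_A = 115404.54 − 3340×41.288 = −22497.38; K_B = 42078.6 − 3340×(2.654 + 14.46) = −15082.16.
Balance: K_A = K_B − x×(3340 − 2800), so x = (K_B − K_A)/(3340 − 2800) = 7415.22/540 = 13.7 km.

13.7 km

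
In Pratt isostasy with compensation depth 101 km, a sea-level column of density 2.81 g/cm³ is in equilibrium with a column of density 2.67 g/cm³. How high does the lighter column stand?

ρ_ref D = ρ (D + h) → h = D (ρ_ref − ρ)/ρ.
h = 101 km × (2.81 − 2.67)/2.67 = 5.3 km.

5.3 km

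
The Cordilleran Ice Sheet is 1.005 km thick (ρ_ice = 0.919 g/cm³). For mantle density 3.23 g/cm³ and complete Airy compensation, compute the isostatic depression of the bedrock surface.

0.286 km

Balancing pressure at the compensation depth: the ice load ρ_ice t is balanced by mantle displaced below, ρ_m s.
s = t ρ_ice / ρ_m = 1.005 km × 0.919/3.23 = 0.286 km.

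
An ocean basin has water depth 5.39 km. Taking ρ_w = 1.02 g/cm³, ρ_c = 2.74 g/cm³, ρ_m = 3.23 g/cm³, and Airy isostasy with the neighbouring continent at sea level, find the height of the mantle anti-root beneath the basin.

Isostatic balance requires: replacing crust with seawater at the top is compensated by replacing crust with mantle at the base: d (ρ_c − ρ_w) = a (ρ_m − ρ_c).
a = d (ρ_c − ρ_w)/(ρ_m − ρ_c) = 5.39 km × 1.72/0.49 = 18.9 km.

18.9 km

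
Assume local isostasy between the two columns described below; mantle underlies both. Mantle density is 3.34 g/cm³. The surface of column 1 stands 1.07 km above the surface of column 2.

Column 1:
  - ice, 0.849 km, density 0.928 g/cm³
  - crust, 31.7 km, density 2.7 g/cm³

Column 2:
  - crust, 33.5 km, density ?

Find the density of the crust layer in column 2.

2.78 g/cm³

Take the compensation level at the base of the deeper column (depth z_c below the surface of column 1) and equate Σ ρ_i t_i down to z_c; mantle fills any gap and the z_c terms cancel.
Column 1: 0.849×0.928 + 31.7×2.7 + (z_c − 32.549)×3.34
Column 2: 1.07×0 + 33.5×ρ + (z_c − 1.07 − 33.5)×3.34
The z_c×3.34 term appears on both sides and cancels. Collect the known terms of each column as K = Σ(ρt)_known − 3.34 × (depth of known layers): K_1 = 86.377872 − 3.34×32.549 = −22.335788; K_2 = 0 − 3.34×(1.07 + 33.5) = −115.4638.
Balance: K_1 = K_2 + 33.5×ρ, so ρ = (K_1 − K_2)/33.5 = 93.128/33.5 = 2.78 g/cm³.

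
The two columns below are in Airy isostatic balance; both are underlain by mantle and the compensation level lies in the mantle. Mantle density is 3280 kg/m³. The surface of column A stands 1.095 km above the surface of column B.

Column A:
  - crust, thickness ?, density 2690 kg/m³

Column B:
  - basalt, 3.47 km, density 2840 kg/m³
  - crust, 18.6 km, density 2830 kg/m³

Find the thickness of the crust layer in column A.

Take the compensation level at the base of the deeper column (depth z_c below the surface of column A) and equate Σ ρ_i t_i down to z_c; mantle fills any gap and the z_c terms cancel.
Column A: x×2690 + (z_c − 0 − x)×3280
Column B: 1.095×0 + 3.47×2840 + 18.6×2830 + (z_c − 1.095 − 22.07)×3280
The z_c×3280 term appears on both sides and cancels. Collect the known terms of each column as K = Σ(ρt)_known − 3280 × (depth of known layers): K_A = 0 − 3280×0 = 0; K_B = 62492.8 − 3280×(1.095 + 22.07) = −13488.4.
Balance: K_A − x×(3280 − 2690) = K_B, so x = (K_A − K_B)/(3280 − 2690) = 13488.4/590 = 22.9 km.

22.9 km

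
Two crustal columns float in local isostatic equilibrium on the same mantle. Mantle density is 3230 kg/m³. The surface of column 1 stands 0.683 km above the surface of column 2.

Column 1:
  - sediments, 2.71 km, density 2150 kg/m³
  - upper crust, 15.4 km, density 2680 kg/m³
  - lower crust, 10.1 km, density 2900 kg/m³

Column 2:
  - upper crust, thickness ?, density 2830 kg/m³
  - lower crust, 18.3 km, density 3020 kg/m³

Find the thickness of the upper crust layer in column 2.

21.7 km

Take the compensation level at the base of the deeper column (depth z_c below the surface of column 1) and equate Σ ρ_i t_i down to z_c; mantle fills any gap and the z_c terms cancel.
Column 1: 2.71×2150 + 15.4×2680 + 10.1×2900 + (z_c − 28.21)×3230
Column 2: 0.683×0 + x×2830 + 18.3×3020 + (z_c − 0.683 − 18.3 − x)×3230
The z_c×3230 term appears on both sides and cancels. Collect the known terms of each column as K = Σ(ρt)_known − 3230 × (depth of known layers): K_1 = 76388.5 − 3230×28.21 = −14729.8; K_2 = 55266 − 3230×(0.683 + 18.3) = −6049.09.
Balance: K_1 = K_2 − x×(3230 − 2830), so x = (K_2 − K_1)/(3230 − 2830) = 8680.71/400 = 21.7 km.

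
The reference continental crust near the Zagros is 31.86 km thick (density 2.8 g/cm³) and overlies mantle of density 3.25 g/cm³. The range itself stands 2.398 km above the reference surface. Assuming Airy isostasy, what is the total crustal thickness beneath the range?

49.2 km

Root depth r = h ρ_c / (ρ_m − ρ_c) = 2.398 km × 2.8 / 0.45 = 14.92 km.
Total thickness = T + h + r = 31.86 km + 2.398 km + 14.92 km = 49.2 km.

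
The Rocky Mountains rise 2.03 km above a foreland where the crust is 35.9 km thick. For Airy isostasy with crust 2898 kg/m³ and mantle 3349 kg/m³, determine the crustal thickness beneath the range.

Root depth r = h ρ_c / (ρ_m − ρ_c) = 2.03 km × 2898 / 451 = 13.04 km.
Total thickness = T + h + r = 35.9 km + 2.03 km + 13.04 km = 51 km.

51 km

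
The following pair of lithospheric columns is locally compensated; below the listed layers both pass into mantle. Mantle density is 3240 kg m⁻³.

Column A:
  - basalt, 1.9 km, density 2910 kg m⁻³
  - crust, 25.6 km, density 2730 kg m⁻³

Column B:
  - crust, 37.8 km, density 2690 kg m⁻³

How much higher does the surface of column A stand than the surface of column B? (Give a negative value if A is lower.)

For any compensation level in the mantle, the mantle terms cancel and isostasy reduces to e = (Σt_A − Σt_B) − (Σ(ρt)_A − Σ(ρt)_B) / ρ_m.
Σt_A = 27.5 km; Σt_B = 37.8 km; Σ(ρt)_A = 75417; Σ(ρt)_B = 101682 (in km·kg m⁻³).
e = (27.5 − 37.8) − (75417 − 101682) / 3240 = −2.19 km.

−2.19 km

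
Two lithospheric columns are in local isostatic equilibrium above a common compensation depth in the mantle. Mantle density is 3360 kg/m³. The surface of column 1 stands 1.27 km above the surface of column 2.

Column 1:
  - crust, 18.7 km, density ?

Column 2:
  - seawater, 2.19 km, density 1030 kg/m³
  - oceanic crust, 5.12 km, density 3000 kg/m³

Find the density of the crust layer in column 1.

Take the compensation level at the base of the deeper column (depth z_c below the surface of column 1) and equate Σ ρ_i t_i down to z_c; mantle fills any gap and the z_c terms cancel.
Column 1: 18.7×ρ + (z_c − 18.7)×3360
Column 2: 1.27×0 + 2.19×1030 + 5.12×3000 + (z_c − 1.27 − 7.31)×3360
The z_c×3360 term appears on both sides and cancels. Collect the known terms of each column as K = Σ(ρt)_known − 3360 × (depth of known layers): K_1 = 0 − 3360×18.7 = −62832; K_2 = 17615.7 − 3360×(1.27 + 7.31) = −11213.1.
Balance: K_1 + 18.7×ρ = K_2, so ρ = (K_2 − K_1)/18.7 = 51618.9/18.7 = 2760 kg/m³.

2760 kg/m³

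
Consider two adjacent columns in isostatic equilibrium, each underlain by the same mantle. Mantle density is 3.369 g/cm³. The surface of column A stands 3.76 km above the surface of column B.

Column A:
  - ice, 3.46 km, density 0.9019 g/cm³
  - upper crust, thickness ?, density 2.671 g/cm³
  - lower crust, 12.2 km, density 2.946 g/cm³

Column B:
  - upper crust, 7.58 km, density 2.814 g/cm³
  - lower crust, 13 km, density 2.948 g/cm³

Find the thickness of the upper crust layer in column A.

12.4 km

Take the compensation level at the base of the deeper column (depth z_c below the surface of column A) and equate Σ ρ_i t_i down to z_c; mantle fills any gap and the z_c terms cancel.
Column A: 3.46×0.9019 + x×2.671 + 12.2×2.946 + (z_c − 15.66 − x)×3.369
Column B: 3.76×0 + 7.58×2.814 + 13×2.948 + (z_c − 3.76 − 20.58)×3.369
The z_c×3.369 term appears on both sides and cancels. Collect the known terms of each column as K = Σ(ρt)_known − 3.369 × (depth of known layers): K_A = 39.061774 − 3.369×15.66 = −13.696766; K_B = 59.65412 − 3.369×(3.76 + 20.58) = −22.34734.
Balance: K_A − x×(3.369 − 2.671) = K_B, so x = (K_A − K_B)/(3.369 − 2.671) = 8.65057/0.698 = 12.4 km.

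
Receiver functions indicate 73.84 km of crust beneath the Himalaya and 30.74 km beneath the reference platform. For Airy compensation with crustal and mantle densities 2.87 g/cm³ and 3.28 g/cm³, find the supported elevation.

5.39 km

Excess crust Δ = 73.84 km − 30.74 km = 43.1 km, split between elevation h and root r with h + r = Δ.
Airy balance ρ_c h = (ρ_m − ρ_c) r gives r = h ρ_c/(ρ_m − ρ_c), so h (1 + ρ_c/(ρ_m − ρ_c)) = Δ, i.e. h = Δ (ρ_m − ρ_c)/ρ_m.
h = 43.1 km × 0.41/3.28 = 5.39 km.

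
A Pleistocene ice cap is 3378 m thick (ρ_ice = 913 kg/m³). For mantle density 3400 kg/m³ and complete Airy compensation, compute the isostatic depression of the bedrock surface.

907 m

By Archimedes' principle applied to the lithosphere: the ice load ρ_ice t is balanced by mantle displaced below, ρ_m s.
s = t ρ_ice / ρ_m = 3378 m × 913/3400 = 907 m.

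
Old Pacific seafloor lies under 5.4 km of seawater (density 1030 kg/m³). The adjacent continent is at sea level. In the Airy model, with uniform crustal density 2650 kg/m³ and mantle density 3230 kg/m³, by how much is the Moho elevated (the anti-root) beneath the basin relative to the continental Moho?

For local isostatic compensation: replacing crust with seawater at the top is compensated by replacing crust with mantle at the base: d (ρ_c − ρ_w) = a (ρ_m − ρ_c).
a = d (ρ_c − ρ_w)/(ρ_m − ρ_c) = 5.4 km × 1620/580 = 15.1 km.

15.1 km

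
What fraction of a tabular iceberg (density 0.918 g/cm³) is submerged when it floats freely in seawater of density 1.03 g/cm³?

89.1%

Submerged fraction = ρ_obj/ρ_fluid = 0.918/1.03 = 89.1%.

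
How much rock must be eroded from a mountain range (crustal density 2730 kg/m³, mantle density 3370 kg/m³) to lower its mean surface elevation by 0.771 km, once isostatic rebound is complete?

Net drop Δ = e − u = e − e ρ_c/ρ_m = e (ρ_m − ρ_c)/ρ_m.
e = Δ ρ_m/(ρ_m − ρ_c) = 0.771 km × 3370/640 = 4.06 km.

4.06 km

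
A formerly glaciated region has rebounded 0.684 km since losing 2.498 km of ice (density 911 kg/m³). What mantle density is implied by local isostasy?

3330 kg/m³

ρ_m = ρ_ice t / u = 911 × 2.498 km/0.684 km = 3330 kg/m³.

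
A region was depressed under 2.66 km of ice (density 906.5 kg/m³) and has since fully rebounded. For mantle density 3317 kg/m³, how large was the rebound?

Removing the load lets mantle flow back in; uplift u satisfies ρ_ice t = ρ_m u.
u = t ρ_ice/ρ_m = 2.66 km × 906.5/3317 = 0.727 km.

0.727 km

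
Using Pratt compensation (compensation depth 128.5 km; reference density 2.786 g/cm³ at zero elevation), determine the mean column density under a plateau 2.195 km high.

2.74 g/cm³

Pratt balance: ρ_ref D = ρ (D + h).
ρ = ρ_ref D/(D + h) = 2.786 × 128.5 km/(128.5 km + 2.195 km) = 2.74 g/cm³.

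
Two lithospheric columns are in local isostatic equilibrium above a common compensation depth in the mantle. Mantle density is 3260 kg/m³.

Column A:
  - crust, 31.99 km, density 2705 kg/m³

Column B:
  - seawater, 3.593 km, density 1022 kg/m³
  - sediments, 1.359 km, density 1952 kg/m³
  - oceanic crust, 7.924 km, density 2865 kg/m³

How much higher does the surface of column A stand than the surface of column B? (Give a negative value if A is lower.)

1.47 km

For any compensation level in the mantle, the mantle terms cancel and isostasy reduces to e = (Σt_A − Σt_B) − (Σ(ρt)_A − Σ(ρt)_B) / ρ_m.
Σt_A = 31.99 km; Σt_B = 12.876 km; Σ(ρt)_A = 86532.95; Σ(ρt)_B = 29027.074 (in km·kg/m³).
e = (31.99 − 12.876) − (86532.95 − 29027.074) / 3260 = 1.47 km.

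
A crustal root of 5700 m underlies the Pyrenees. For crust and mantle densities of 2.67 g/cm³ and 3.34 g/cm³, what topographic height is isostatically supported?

1430 m

Balancing pressure at the compensation depth: ρ_c h = (ρ_m − ρ_c) r.
h = r (ρ_m − ρ_c) / ρ_c = 5700 m × (3.34 − 2.67) / 2.67 = 1430 m.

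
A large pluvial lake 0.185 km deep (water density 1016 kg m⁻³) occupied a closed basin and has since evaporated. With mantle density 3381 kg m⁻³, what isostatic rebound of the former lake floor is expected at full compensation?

u = d ρ_w/ρ_m = 0.185 km × 1016/3381 = 0.0556 km.

0.0556 km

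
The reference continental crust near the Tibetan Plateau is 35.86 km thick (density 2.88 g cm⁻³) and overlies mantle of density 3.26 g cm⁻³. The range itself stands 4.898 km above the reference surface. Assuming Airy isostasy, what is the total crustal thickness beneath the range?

Root depth r = h ρ_c / (ρ_m − ρ_c) = 4.898 km × 2.88 / 0.38 = 37.12 km.
Total thickness = T + h + r = 35.86 km + 4.898 km + 37.12 km = 77.9 km.

77.9 km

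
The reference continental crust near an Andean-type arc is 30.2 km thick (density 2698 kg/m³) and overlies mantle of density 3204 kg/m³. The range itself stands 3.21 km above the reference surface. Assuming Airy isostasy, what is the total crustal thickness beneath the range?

50.5 km

Root depth r = h ρ_c / (ρ_m − ρ_c) = 3.21 km × 2698 / 506 = 17.12 km.
Total thickness = T + h + r = 30.2 km + 3.21 km + 17.12 km = 50.5 km.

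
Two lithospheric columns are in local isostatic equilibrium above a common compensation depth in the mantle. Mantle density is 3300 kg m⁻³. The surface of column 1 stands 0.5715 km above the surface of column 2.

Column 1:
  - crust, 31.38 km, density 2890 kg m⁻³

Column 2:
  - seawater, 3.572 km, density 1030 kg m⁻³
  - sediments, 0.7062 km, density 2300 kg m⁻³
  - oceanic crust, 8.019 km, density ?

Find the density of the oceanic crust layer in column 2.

3030 kg m⁻³

Take the compensation level at the base of the deeper column (depth z_c below the surface of column 1) and equate Σ ρ_i t_i down to z_c; mantle fills any gap and the z_c terms cancel.
Column 1: 31.38×2890 + (z_c − 31.38)×3300
Column 2: 0.5715×0 + 3.572×1030 + 0.7062×2300 + 8.019×ρ + (z_c − 0.5715 − 12.2972)×3300
The z_c×3300 term appears on both sides and cancels. Collect the known terms of each column as K = Σ(ρt)_known − 3300 × (depth of known layers): K_1 = 90688.2 − 3300×31.38 = −12865.8; K_2 = 5303.42 − 3300×(0.5715 + 12.2972) = −37163.29.
Balance: K_1 = K_2 + 8.019×ρ, so ρ = (K_1 − K_2)/8.019 = 24297.5/8.019 = 3030 kg m⁻³.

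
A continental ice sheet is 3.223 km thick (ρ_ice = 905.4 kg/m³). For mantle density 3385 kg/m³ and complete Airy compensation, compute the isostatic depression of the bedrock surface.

Balancing pressure at the compensation depth: the ice load ρ_ice t is balanced by mantle displaced below, ρ_m s.
s = t ρ_ice / ρ_m = 3.223 km × 905.4/3385 = 0.862 km.

0.862 km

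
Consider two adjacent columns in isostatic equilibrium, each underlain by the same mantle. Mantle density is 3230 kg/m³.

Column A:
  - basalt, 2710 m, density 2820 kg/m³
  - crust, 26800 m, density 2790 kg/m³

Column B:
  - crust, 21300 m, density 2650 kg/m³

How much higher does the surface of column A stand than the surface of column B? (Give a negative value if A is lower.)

170 m

For any compensation level in the mantle, the mantle terms cancel and isostasy reduces to e = (Σt_A − Σt_B) − (Σ(ρt)_A − Σ(ρt)_B) / ρ_m.
Σt_A = 29510 m; Σt_B = 21300 m; Σ(ρt)_A = 82414200; Σ(ρt)_B = 56445000 (in m·kg/m³).
e = (29510 − 21300) − (82414200 − 56445000) / 3230 = 170 m.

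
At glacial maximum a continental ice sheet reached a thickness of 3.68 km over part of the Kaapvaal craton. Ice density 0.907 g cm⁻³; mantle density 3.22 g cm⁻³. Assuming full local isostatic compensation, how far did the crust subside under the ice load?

1.04 km

Balancing pressure at the compensation depth: the ice load ρ_ice t is balanced by mantle displaced below, ρ_m s.
s = t ρ_ice / ρ_m = 3.68 km × 0.907/3.22 = 1.04 km.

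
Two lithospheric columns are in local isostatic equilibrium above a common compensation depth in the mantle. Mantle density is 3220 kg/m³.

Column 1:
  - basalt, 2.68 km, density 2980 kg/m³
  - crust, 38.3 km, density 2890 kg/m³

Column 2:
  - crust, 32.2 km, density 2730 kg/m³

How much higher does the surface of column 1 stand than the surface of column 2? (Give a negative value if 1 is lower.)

For any compensation level in the mantle, the mantle terms cancel and isostasy reduces to e = (Σt_1 − Σt_2) − (Σ(ρt)_1 − Σ(ρt)_2) / ρ_m.
Σt_1 = 40.98 km; Σt_2 = 32.2 km; Σ(ρt)_1 = 118673.4; Σ(ρt)_2 = 87906 (in km·kg/m³).
e = (40.98 − 32.2) − (118673.4 − 87906) / 3220 = −0.775 km.

−0.775 km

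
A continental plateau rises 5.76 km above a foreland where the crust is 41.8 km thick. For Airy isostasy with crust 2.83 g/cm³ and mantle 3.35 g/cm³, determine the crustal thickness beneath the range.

Root depth r = h ρ_c / (ρ_m − ρ_c) = 5.76 km × 2.83 / 0.52 = 31.35 km.
Total thickness = T + h + r = 41.8 km + 5.76 km + 31.35 km = 78.9 km.

78.9 km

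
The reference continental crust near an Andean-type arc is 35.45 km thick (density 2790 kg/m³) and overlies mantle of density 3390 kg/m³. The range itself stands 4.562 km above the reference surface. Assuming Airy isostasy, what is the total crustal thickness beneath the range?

61.2 km

Root depth r = h ρ_c / (ρ_m − ρ_c) = 4.562 km × 2790 / 600 = 21.21 km.
Total thickness = T + h + r = 35.45 km + 4.562 km + 21.21 km = 61.2 km.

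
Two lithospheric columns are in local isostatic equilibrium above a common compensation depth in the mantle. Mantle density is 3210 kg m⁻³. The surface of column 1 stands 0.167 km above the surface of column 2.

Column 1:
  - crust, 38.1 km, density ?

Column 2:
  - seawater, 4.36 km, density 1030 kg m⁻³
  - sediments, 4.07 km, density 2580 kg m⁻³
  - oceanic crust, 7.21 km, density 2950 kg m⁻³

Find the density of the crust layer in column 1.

Take the compensation level at the base of the deeper column (depth z_c below the surface of column 1) and equate Σ ρ_i t_i down to z_c; mantle fills any gap and the z_c terms cancel.
Column 1: 38.1×ρ + (z_c − 38.1)×3210
Column 2: 0.167×0 + 4.36×1030 + 4.07×2580 + 7.21×2950 + (z_c − 0.167 − 15.64)×3210
The z_c×3210 term appears on both sides and cancels. Collect the known terms of each column as K = Σ(ρt)_known − 3210 × (depth of known layers): K_1 = 0 − 3210×38.1 = −122301; K_2 = 36260.9 − 3210×(0.167 + 15.64) = −14479.57.
Balance: K_1 + 38.1×ρ = K_2, so ρ = (K_2 − K_1)/38.1 = 107821/38.1 = 2830 kg m⁻³.

2830 kg m⁻³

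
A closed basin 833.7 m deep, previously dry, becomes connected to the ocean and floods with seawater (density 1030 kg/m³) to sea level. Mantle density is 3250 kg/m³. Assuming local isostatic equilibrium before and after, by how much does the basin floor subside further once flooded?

387 m

After flooding the water column is d + s deep. Its weight must equal the weight of mantle displaced by the extra subsidence s: (d + s) ρ_w = s ρ_m.
s = d ρ_w / (ρ_m − ρ_w) = 833.7 m × 1030/(3250 − 1030) = 387 m.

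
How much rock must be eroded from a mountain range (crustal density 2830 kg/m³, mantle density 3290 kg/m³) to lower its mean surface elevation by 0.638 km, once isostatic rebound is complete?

4.56 km

Net drop Δ = e − u = e − e ρ_c/ρ_m = e (ρ_m − ρ_c)/ρ_m.
e = Δ ρ_m/(ρ_m − ρ_c) = 0.638 km × 3290/460 = 4.56 km.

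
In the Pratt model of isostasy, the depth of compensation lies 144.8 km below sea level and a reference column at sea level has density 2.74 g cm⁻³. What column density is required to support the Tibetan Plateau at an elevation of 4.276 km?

Pratt balance: ρ_ref D = ρ (D + h).
ρ = ρ_ref D/(D + h) = 2.74 × 144.8 km/(144.8 km + 4.276 km) = 2.66 g cm⁻³.

2.66 g cm⁻³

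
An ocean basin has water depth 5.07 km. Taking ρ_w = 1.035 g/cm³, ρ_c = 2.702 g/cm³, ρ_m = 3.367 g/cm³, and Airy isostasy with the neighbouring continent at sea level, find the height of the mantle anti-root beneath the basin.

Balancing pressure at the compensation depth: replacing crust with seawater at the top is compensated by replacing crust with mantle at the base: d (ρ_c − ρ_w) = a (ρ_m − ρ_c).
a = d (ρ_c − ρ_w)/(ρ_m − ρ_c) = 5.07 km × 1.667/0.665 = 12.7 km.

12.7 km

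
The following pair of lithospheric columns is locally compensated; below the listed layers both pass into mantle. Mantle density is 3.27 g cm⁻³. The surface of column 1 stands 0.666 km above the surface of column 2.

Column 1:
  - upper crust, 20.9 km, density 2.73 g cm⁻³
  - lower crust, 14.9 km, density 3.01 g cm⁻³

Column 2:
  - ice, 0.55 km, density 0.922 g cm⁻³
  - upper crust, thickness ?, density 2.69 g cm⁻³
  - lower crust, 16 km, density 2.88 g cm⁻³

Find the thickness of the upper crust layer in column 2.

9.4 km

Take the compensation level at the base of the deeper column (depth z_c below the surface of column 1) and equate Σ ρ_i t_i down to z_c; mantle fills any gap and the z_c terms cancel.
Column 1: 20.9×2.73 + 14.9×3.01 + (z_c − 35.8)×3.27
Column 2: 0.666×0 + 0.55×0.922 + x×2.69 + 16×2.88 + (z_c − 0.666 − 16.55 − x)×3.27
The z_c×3.27 term appears on both sides and cancels. Collect the known terms of each column as K = Σ(ρt)_known − 3.27 × (depth of known layers): K_1 = 101.906 − 3.27×35.8 = −15.16; K_2 = 46.5871 − 3.27×(0.666 + 16.55) = −9.70922.
Balance: K_1 = K_2 − x×(3.27 − 2.69), so x = (K_2 − K_1)/(3.27 − 2.69) = 5.45078/0.58 = 9.4 km.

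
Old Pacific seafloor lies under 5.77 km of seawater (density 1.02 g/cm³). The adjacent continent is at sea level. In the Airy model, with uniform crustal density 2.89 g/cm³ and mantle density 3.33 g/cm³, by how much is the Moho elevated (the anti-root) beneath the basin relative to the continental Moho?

Equating mass per unit area of the two columns: replacing crust with seawater at the top is compensated by replacing crust with mantle at the base: d (ρ_c − ρ_w) = a (ρ_m − ρ_c).
a = d (ρ_c − ρ_w)/(ρ_m − ρ_c) = 5.77 km × 1.87/0.44 = 24.5 km.

24.5 km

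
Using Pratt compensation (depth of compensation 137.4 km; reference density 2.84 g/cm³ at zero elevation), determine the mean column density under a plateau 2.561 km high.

2.79 g/cm³

Pratt balance: ρ_ref D = ρ (D + h).
ρ = ρ_ref D/(D + h) = 2.84 × 137.4 km/(137.4 km + 2.561 km) = 2.79 g/cm³.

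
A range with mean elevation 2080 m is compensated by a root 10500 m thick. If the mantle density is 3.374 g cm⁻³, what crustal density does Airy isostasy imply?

2.82 g cm⁻³

ρ_c h = (ρ_m − ρ_c) r → ρ_c (h + r) = ρ_m r → ρ_c = ρ_m r / (h + r).
ρ_c = 3.374 × 10500 m / (2080 m + 10500 m) = 2.82 g cm⁻³.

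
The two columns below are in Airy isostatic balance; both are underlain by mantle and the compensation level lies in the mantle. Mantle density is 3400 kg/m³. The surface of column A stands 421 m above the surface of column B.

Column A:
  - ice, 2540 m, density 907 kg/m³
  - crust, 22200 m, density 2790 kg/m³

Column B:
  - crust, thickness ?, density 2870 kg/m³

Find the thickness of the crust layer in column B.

Take the compensation level at the base of the deeper column (depth z_c below the surface of column A) and equate Σ ρ_i t_i down to z_c; mantle fills any gap and the z_c terms cancel.
Column A: 2540×907 + 22200×2790 + (z_c − 24740)×3400
Column B: 421×0 + x×2870 + (z_c − 421 − 0 − x)×3400
The z_c×3400 term appears on both sides and cancels. Collect the known terms of each column as K = Σ(ρt)_known − 3400 × (depth of known layers): K_A = 64241780 − 3400×24740 = −19874220; K_B = 0 − 3400×(421 + 0) = −1431400.
Balance: K_A = K_B − x×(3400 − 2870), so x = (K_B − K_A)/(3400 − 2870) = 18442800/530 = 34800 m.

34800 m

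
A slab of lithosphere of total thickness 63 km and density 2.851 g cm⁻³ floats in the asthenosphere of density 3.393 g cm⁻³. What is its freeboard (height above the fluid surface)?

10.1 km

Floating equilibrium: submerged depth d = t ρ_obj/ρ_fluid = 63 km × 2.851/3.393 = 52.94 km.
Freeboard = t − d = 63 km − 52.94 km = 10.1 km.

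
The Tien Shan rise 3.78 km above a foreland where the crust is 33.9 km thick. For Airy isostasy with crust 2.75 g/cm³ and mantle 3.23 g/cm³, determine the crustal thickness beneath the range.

59.3 km

Root depth r = h ρ_c / (ρ_m − ρ_c) = 3.78 km × 2.75 / 0.48 = 21.66 km.
Total thickness = T + h + r = 33.9 km + 3.78 km + 21.66 km = 59.3 km.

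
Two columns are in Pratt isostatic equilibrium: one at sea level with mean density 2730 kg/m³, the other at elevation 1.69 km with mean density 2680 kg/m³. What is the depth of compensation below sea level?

ρ_ref D = ρ (D + h) → D (ρ_ref − ρ) = ρ h.
D = ρ h/(ρ_ref − ρ) = 2680 × 1.69 km/(2730 − 2680) = 90.6 km.

90.6 km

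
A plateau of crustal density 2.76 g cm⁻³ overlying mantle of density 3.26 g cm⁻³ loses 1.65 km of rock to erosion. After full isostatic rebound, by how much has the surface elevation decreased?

Rebound u = e ρ_c/ρ_m = 1.65 km × 2.76/3.26 = 1.397 km.
Net surface drop = e − u = 1.65 km − 1.397 km = e (ρ_m − ρ_c)/ρ_m = 0.253 km.

0.253 km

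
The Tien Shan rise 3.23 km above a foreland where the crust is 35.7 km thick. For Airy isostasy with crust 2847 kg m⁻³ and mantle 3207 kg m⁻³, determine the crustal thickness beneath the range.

64.5 km

Root depth r = h ρ_c / (ρ_m − ρ_c) = 3.23 km × 2847 / 360 = 25.54 km.
Total thickness = T + h + r = 35.7 km + 3.23 km + 25.54 km = 64.5 km.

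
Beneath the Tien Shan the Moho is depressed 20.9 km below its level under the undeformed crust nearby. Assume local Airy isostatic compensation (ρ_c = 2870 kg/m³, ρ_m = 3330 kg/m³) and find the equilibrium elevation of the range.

Isostatic balance requires: ρ_c h = (ρ_m − ρ_c) r.
h = r (ρ_m − ρ_c) / ρ_c = 20.9 km × (3330 − 2870) / 2870 = 3.35 km.

3.35 km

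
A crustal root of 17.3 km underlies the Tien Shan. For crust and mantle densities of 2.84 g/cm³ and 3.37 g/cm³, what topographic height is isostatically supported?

3.23 km

By Archimedes' principle applied to the lithosphere: ρ_c h = (ρ_m − ρ_c) r.
h = r (ρ_m − ρ_c) / ρ_c = 17.3 km × (3.37 − 2.84) / 2.84 = 3.23 km.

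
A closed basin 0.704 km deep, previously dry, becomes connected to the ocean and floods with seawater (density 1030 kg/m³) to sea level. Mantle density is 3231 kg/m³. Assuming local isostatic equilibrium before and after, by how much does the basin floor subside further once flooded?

After flooding the water column is d + s deep. Its weight must equal the weight of mantle displaced by the extra subsidence s: (d + s) ρ_w = s ρ_m.
s = d ρ_w / (ρ_m − ρ_w) = 0.704 km × 1030/(3231 − 1030) = 0.329 km.

0.329 km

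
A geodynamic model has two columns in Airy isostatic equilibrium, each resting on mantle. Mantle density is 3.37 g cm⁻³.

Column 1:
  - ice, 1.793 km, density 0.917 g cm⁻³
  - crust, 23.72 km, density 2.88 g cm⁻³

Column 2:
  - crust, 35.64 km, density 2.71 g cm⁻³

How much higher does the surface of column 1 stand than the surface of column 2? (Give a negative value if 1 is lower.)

−2.23 km

For any compensation level in the mantle, the mantle terms cancel and isostasy reduces to e = (Σt_1 − Σt_2) − (Σ(ρt)_1 − Σ(ρt)_2) / ρ_m.
Σt_1 = 25.513 km; Σt_2 = 35.64 km; Σ(ρt)_1 = 69.957781; Σ(ρt)_2 = 96.5844 (in km·g cm⁻³).
e = (25.513 − 35.64) − (69.957781 − 96.5844) / 3.37 = −2.23 km.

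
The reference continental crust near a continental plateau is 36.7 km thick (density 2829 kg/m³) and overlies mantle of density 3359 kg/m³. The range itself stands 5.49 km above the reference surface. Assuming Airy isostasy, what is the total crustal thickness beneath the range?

71.5 km

Root depth r = h ρ_c / (ρ_m − ρ_c) = 5.49 km × 2829 / 530 = 29.3 km.
Total thickness = T + h + r = 36.7 km + 5.49 km + 29.3 km = 71.5 km.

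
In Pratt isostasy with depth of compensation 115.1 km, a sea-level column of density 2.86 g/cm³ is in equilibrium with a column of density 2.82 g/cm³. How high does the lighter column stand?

ρ_ref D = ρ (D + h) → h = D (ρ_ref − ρ)/ρ.
h = 115.1 km × (2.86 − 2.82)/2.82 = 1.63 km.

1.63 km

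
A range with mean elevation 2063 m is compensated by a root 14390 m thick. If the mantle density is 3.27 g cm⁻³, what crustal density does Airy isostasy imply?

2.86 g cm⁻³

ρ_c h = (ρ_m − ρ_c) r → ρ_c (h + r) = ρ_m r → ρ_c = ρ_m r / (h + r).
ρ_c = 3.27 × 14390 m / (2063 m + 14390 m) = 2.86 g cm⁻³.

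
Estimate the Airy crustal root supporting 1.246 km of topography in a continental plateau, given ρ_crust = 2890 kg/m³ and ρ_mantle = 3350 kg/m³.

Equating mass per unit area of the two columns: the weight of the topography is balanced by the buoyancy of the root, ρ_c h = (ρ_m − ρ_c) r.
r = h · ρ_c / (ρ_m − ρ_c) = 1.246 km × 2890 / (3350 − 2890) = 7.83 km.

7.83 km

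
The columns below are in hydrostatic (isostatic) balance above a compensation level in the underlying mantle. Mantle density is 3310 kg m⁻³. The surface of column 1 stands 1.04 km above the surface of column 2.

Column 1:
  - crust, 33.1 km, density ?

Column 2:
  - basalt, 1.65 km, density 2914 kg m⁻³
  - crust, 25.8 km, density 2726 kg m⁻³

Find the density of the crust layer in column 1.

2730 kg m⁻³

Take the compensation level at the base of the deeper column (depth z_c below the surface of column 1) and equate Σ ρ_i t_i down to z_c; mantle fills any gap and the z_c terms cancel.
Column 1: 33.1×ρ + (z_c − 33.1)×3310
Column 2: 1.04×0 + 1.65×2914 + 25.8×2726 + (z_c − 1.04 − 27.45)×3310
The z_c×3310 term appears on both sides and cancels. Collect the known terms of each column as K = Σ(ρt)_known − 3310 × (depth of known layers): K_1 = 0 − 3310×33.1 = −109561; K_2 = 75138.9 − 3310×(1.04 + 27.45) = −19163.
Balance: K_1 + 33.1×ρ = K_2, so ρ = (K_2 − K_1)/33.1 = 90398/33.1 = 2730 kg m⁻³.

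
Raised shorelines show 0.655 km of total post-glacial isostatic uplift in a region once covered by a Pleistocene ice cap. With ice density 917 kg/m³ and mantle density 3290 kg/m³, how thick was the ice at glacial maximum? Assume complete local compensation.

u = t ρ_ice/ρ_m → t = u ρ_m/ρ_ice = 0.655 km × 3290/917 = 2.35 km.

2.35 km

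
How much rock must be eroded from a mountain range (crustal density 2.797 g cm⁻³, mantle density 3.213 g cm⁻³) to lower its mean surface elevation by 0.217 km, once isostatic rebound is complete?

1.68 km

Net drop Δ = e − u = e − e ρ_c/ρ_m = e (ρ_m − ρ_c)/ρ_m.
e = Δ ρ_m/(ρ_m − ρ_c) = 0.217 km × 3.213/0.416 = 1.68 km.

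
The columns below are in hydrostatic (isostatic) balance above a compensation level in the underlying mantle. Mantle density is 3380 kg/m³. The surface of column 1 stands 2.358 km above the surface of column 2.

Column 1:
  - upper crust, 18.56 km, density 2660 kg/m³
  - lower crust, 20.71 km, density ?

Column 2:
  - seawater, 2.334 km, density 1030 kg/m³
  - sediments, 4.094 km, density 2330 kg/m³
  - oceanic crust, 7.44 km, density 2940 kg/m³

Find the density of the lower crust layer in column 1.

Take the compensation level at the base of the deeper column (depth z_c below the surface of column 1) and equate Σ ρ_i t_i down to z_c; mantle fills any gap and the z_c terms cancel.
Column 1: 18.56×2660 + 20.71×ρ + (z_c − 39.27)×3380
Column 2: 2.358×0 + 2.334×1030 + 4.094×2330 + 7.44×2940 + (z_c − 2.358 − 13.868)×3380
The z_c×3380 term appears on both sides and cancels. Collect the known terms of each column as K = Σ(ρt)_known − 3380 × (depth of known layers): K_1 = 49369.6 − 3380×39.27 = −83363; K_2 = 33816.64 − 3380×(2.358 + 13.868) = −21027.24.
Balance: K_1 + 20.71×ρ = K_2, so ρ = (K_2 − K_1)/20.71 = 62335.8/20.71 = 3010 kg/m³.

3010 kg/m³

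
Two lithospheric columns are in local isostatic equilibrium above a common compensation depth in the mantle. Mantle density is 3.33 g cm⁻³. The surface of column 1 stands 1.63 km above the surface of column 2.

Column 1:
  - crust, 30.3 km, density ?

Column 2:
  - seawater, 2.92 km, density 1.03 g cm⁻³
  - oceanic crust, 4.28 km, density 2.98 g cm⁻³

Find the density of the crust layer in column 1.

Take the compensation level at the base of the deeper column (depth z_c below the surface of column 1) and equate Σ ρ_i t_i down to z_c; mantle fills any gap and the z_c terms cancel.
Column 1: 30.3×ρ + (z_c − 30.3)×3.33
Column 2: 1.63×0 + 2.92×1.03 + 4.28×2.98 + (z_c − 1.63 − 7.2)×3.33
The z_c×3.33 term appears on both sides and cancels. Collect the known terms of each column as K = Σ(ρt)_known − 3.33 × (depth of known layers): K_1 = 0 − 3.33×30.3 = −100.899; K_2 = 15.762 − 3.33×(1.63 + 7.2) = −13.6419.
Balance: K_1 + 30.3×ρ = K_2, so ρ = (K_2 − K_1)/30.3 = 87.2571/30.3 = 2.88 g cm⁻³.

2.88 g cm⁻³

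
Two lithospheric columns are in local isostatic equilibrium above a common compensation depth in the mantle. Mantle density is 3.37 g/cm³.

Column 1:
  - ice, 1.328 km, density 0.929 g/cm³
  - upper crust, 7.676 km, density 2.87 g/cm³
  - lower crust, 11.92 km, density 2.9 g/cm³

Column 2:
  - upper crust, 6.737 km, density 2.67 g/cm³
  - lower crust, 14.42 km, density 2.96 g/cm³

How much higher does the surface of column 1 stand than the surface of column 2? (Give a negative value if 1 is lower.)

For any compensation level in the mantle, the mantle terms cancel and isostasy reduces to e = (Σt_1 − Σt_2) − (Σ(ρt)_1 − Σ(ρt)_2) / ρ_m.
Σt_1 = 20.924 km; Σt_2 = 21.157 km; Σ(ρt)_1 = 57.831832; Σ(ρt)_2 = 60.67099 (in km·g/cm³).
e = (20.924 − 21.157) − (57.831832 − 60.67099) / 3.37 = 0.609 km.

0.609 km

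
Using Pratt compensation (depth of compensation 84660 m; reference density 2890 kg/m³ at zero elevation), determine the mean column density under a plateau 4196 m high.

Pratt balance: ρ_ref D = ρ (D + h).
ρ = ρ_ref D/(D + h) = 2890 × 84660 m/(84660 m + 4196 m) = 2750 kg/m³.

2750 kg/m³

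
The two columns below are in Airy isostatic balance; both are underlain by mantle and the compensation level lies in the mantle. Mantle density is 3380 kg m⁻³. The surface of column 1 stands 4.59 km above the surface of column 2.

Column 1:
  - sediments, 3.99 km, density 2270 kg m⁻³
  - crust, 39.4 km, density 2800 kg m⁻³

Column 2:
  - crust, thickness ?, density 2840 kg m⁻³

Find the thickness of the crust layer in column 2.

21.8 km

Take the compensation level at the base of the deeper column (depth z_c below the surface of column 1) and equate Σ ρ_i t_i down to z_c; mantle fills any gap and the z_c terms cancel.
Column 1: 3.99×2270 + 39.4×2800 + (z_c − 43.39)×3380
Column 2: 4.59×0 + x×2840 + (z_c − 4.59 − 0 − x)×3380
The z_c×3380 term appears on both sides and cancels. Collect the known terms of each column as K = Σ(ρt)_known − 3380 × (depth of known layers): K_1 = 119377.3 − 3380×43.39 = −27280.9; K_2 = 0 − 3380×(4.59 + 0) = −15514.2.
Balance: K_1 = K_2 − x×(3380 − 2840), so x = (K_2 − K_1)/(3380 − 2840) = 11766.7/540 = 21.8 km.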